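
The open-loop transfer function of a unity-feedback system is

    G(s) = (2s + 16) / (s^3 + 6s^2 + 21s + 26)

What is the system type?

The denominator has no factor of s at the origin — no free integrator — so this is a Type 0 system.

Type 0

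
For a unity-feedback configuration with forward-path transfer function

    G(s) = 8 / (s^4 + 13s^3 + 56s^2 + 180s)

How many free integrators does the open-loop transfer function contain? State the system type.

Type 1

Factor s from the denominator: s^4 + 13s^3 + 56s^2 + 180s = s·(s^3 + 13s^2 + 56s + 180).
There is 1 pole at the origin, so the system is Type 1.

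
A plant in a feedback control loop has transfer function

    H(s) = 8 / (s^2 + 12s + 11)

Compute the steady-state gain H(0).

Set s = 0: H(0) = (8) / (11) = 8/11.

H(0) = 8/11 ≈ 0.7273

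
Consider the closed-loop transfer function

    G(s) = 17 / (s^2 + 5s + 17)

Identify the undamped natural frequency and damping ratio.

ωₙ ≈ 4.123 rad/s, ζ ≈ 0.6063

Compare the denominator to the standard form s^2 + 2ζωₙs + ωₙ².
ωₙ² = 17, so ωₙ = √17 ≈ 4.123 rad/s.
2ζωₙ = 5, so ζ = 5/(2·√17) ≈ 0.6063.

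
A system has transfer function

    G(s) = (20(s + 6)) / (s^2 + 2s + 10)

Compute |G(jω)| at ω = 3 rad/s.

|G(j3)| ≈ 22.06

Substitute s = j3: numerator = 120 + j60, denominator = 1 + j6.
|G(j3)| = |120 + j60| / |1 + j6| = 134.16 / 6.0828 ≈ 22.06.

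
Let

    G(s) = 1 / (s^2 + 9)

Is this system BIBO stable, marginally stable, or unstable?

The denominator s^2 + 9 factors as (s^2 + 9), giving poles at s = 3j, -3j.
Since the simple pole(s) at s = 3j, -3j lie on the jω-axis with none in the right half-plane, the system is marginally stable.

marginally stable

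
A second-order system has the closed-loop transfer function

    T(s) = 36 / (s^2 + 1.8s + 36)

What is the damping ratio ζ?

ζ = 0.15

Compare the denominator to the standard form s^2 + 2ζωₙs + ωₙ².
ωₙ² = 36, so ωₙ = 6 rad/s.
2ζωₙ = 1.8, so ζ = 1.8/(2·6) = 0.15.
With ζ = 0.15 the response is underdamped.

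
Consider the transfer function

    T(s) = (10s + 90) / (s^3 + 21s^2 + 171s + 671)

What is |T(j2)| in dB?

Substitute s = j2: numerator = 90 + j20, denominator = 587 + j334.
|T(j2)| = |90 + j20| / |587 + j334| = 92.195 / 675.37 ≈ 0.1365.
In decibels: 20·log₁₀(0.1365) ≈ -17.3 dB.

|T(j2)|_dB ≈ -17.3 dB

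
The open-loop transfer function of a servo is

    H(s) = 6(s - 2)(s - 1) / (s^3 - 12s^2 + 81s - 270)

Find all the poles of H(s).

The poles are the roots of the denominator s^3 - 12s^2 + 81s - 270 = 0.
Trying s = 6: the polynomial evaluates to 0, so (s - 6) is a factor.
Dividing out leaves s^2 - 6s + 45 = 0.
The quadratic formula then gives s = 3 ± 6j.

s = 3 ± 6j, 6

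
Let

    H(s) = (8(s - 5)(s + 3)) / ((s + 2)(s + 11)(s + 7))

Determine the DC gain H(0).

At s = 0 each factor (s + a) contributes a and each (s^2 + bs + c) contributes c.
H(0) = 8·(-5) · (3) / ((2) · (11) · (7)) = -120/154 = -60/77.

H(0) = -60/77 ≈ -0.7792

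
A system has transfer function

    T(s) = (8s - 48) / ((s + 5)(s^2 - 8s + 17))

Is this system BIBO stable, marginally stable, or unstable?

The poles can be read from the denominator factors: s = -5, 4 + j, 4 - j.
Since the pole(s) at s = 4 + j, 4 - j lie in the right half-plane, the system is unstable.

unstable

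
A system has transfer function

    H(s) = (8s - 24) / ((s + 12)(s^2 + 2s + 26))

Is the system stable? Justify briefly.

The poles can be read from the denominator factors: s = -12, -1 ± 5j.
Since all poles lie strictly in the left half-plane, the system is stable.

stable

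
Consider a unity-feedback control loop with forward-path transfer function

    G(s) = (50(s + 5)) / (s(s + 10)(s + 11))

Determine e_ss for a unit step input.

e_ss = 0

G(s) has one pole at the origin.
This is a Type 1 system; for a step input the steady-state error is zero.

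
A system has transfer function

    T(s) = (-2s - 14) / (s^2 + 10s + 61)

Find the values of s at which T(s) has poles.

s = -5 + 6j, -5 - 6j

The poles are the roots of the denominator s^2 + 10s + 61 = 0.
Using the quadratic formula: s = (-10 ± √(-144))/2 = -5 ± 6j.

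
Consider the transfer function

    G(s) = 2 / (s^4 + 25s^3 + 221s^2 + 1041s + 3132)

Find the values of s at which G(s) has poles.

s = -9, -2 ± 5j, -12

The poles are the roots of the denominator s^4 + 25s^3 + 221s^2 + 1041s + 3132 = 0.
Trying s = -9: the polynomial evaluates to 0, so (s + 9) is a factor.
Dividing out leaves s^3 + 16s^2 + 77s + 348 = 0.
This factors further as (s^2 + 4s + 29)(s + 12) = 0.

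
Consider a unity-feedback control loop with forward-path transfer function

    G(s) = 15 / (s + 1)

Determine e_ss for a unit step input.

G(s) has no poles at the origin.
This is a Type 0 system. Kp = lim_{s→0} G(s) = 15/1.
e_ss = 1/(1 + Kp) = 1/(1 + 15) = 1/16 ≈ 0.06250.

e_ss = 0.06250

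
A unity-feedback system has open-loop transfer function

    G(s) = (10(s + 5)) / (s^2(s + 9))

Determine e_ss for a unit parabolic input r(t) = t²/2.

e_ss = 0.1800

G(s) has 2 poles at the origin.
This is a Type 2 system. Ka = lim_{s→0} s^2·G(s) = 50/9.
e_ss = 1/Ka = 1/(50/9) = 9/50 ≈ 0.1800.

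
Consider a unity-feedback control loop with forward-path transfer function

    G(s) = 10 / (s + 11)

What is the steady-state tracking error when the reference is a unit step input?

e_ss = 0.5238

G(s) has no poles at the origin.
This is a Type 0 system. Kp = lim_{s→0} G(s) = 10/11.
e_ss = 1/(1 + Kp) = 1/(1 + 10/11) = 11/21 ≈ 0.5238.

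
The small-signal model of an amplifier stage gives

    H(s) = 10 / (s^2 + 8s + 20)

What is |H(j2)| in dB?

Substitute s = j2: numerator = 10, denominator = 16 + j16.
|H(j2)| = |10| / |16 + j16| = 10 / 22.627 ≈ 0.4419.
In decibels: 20·log₁₀(0.4419) ≈ -7.09 dB.

|H(j2)|_dB ≈ -7.09 dB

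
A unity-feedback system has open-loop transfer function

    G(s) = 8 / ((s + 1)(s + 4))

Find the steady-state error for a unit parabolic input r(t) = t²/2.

e_ss = ∞

G(s) has no poles at the origin.
This is a Type 0 system; Ka = lim_{s→0} s^2·G(s) = 0, so the steady-state error for a parabola input is infinite.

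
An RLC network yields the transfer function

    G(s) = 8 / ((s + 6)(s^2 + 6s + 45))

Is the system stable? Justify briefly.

stable

The poles can be read from the denominator factors: s = -6, -3 + 6j, -3 - 6j.
Since all poles lie strictly in the left half-plane, the system is stable.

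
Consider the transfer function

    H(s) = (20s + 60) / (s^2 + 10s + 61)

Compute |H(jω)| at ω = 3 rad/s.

Substitute s = j3: numerator = 60 + j60, denominator = 52 + j30.
|H(j3)| = |60 + j60| / |52 + j30| = 84.853 / 60.033 ≈ 1.413.

|H(j3)| ≈ 1.413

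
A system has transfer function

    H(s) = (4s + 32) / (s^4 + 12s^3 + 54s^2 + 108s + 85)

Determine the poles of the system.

The poles are the roots of the denominator s^4 + 12s^3 + 54s^2 + 108s + 85 = 0.
No real roots exist; factor into two real quadratics: (s^2 + 4s + 5)(s^2 + 8s + 17) = 0.
Each quadratic gives a conjugate pair via the quadratic formula.

s = -2 ± j, -4 ± j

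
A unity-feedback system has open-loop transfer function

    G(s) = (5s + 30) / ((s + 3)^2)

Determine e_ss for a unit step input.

G(s) has no poles at the origin.
This is a Type 0 system. Kp = lim_{s→0} G(s) = 30/9 = 10/3.
e_ss = 1/(1 + Kp) = 1/(1 + 10/3) = 3/13 ≈ 0.2308.

e_ss = 0.2308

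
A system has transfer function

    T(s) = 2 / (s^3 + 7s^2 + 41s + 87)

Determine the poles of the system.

s = -2 ± 5j, -3

The poles are the roots of the denominator s^3 + 7s^2 + 41s + 87 = 0.
Trying s = -3: the polynomial evaluates to 0, so (s + 3) is a factor.
Dividing out leaves s^2 + 4s + 29 = 0.
The quadratic formula then gives s = -2 ± 5j.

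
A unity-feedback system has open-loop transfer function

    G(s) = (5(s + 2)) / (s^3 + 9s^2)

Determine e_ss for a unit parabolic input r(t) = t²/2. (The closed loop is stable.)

G(s) has 2 poles at the origin.
This is a Type 2 system. Ka = lim_{s→0} s^2·G(s) = 10/9.
e_ss = 1/Ka = 1/(10/9) = 9/10 ≈ 0.9000.

e_ss = 0.9000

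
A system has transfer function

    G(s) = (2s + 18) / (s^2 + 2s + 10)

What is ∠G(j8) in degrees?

At s = j8: numerator = 18 + j16, denominator = -54 + j16.
∠G = ∠num − ∠den = 41.634° − (163.50°) = -121.9°.

∠G(j8) ≈ -121.9°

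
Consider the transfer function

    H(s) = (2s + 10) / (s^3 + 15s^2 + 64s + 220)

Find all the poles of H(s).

s = -2 + 4j, -2 - 4j, -11

The poles are the roots of the denominator s^3 + 15s^2 + 64s + 220 = 0.
Trying s = -11: the polynomial evaluates to 0, so (s + 11) is a factor.
Dividing out leaves s^2 + 4s + 20 = 0.
The quadratic formula then gives s = -2 ± 4j.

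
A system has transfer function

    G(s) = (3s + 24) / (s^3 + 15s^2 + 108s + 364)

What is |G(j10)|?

Substitute s = j10: numerator = 24 + j30, denominator = -1136 + j80.
|G(j10)| = |24 + j30| / |-1136 + j80| = 38.419 / 1138.8 ≈ 0.03374.

|G(j10)| ≈ 0.03374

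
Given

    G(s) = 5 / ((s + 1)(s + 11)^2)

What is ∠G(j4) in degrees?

At s = j4: numerator = 5, denominator = -247 + j508.
∠G = ∠num − ∠den = 0° − (115.93°) = -115.9°.

∠G(j4) ≈ -115.9°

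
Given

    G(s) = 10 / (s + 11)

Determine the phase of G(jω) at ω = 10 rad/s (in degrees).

At s = j10: numerator = 10, denominator = 11 + j10.
∠G = ∠num − ∠den = 0° − (42.274°) = -42.27°.

∠G(j10) ≈ -42.27°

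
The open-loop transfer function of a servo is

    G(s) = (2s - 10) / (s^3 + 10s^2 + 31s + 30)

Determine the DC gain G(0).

Set s = 0: G(0) = (-10) / (30) = -1/3.

G(0) = -1/3 ≈ -0.3333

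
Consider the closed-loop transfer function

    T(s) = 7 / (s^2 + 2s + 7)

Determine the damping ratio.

ζ ≈ 0.3780

Compare the denominator to the standard form s^2 + 2ζωₙs + ωₙ².
ωₙ² = 7, so ωₙ = √7 ≈ 2.646 rad/s.
2ζωₙ = 2, so ζ = 2/(2·√7) ≈ 0.3780.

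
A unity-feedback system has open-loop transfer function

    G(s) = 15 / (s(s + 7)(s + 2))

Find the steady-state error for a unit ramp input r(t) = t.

G(s) has one pole at the origin.
This is a Type 1 system. Kv = lim_{s→0} s·G(s) = 15/14.
e_ss = 1/Kv = 1/(15/14) = 14/15 ≈ 0.9333.

e_ss = 0.9333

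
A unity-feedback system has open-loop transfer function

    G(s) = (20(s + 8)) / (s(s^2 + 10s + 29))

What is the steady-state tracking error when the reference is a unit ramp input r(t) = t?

G(s) has one pole at the origin.
This is a Type 1 system. Kv = lim_{s→0} s·G(s) = 160/29.
e_ss = 1/Kv = 1/(160/29) = 29/160 ≈ 0.1812.

e_ss = 0.1812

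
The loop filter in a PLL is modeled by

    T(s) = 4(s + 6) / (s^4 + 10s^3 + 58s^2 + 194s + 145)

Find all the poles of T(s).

s = -5, -2 ± 5j, -1

The poles are the roots of the denominator s^4 + 10s^3 + 58s^2 + 194s + 145 = 0.
Trying s = -5: the polynomial evaluates to 0, so (s + 5) is a factor.
Dividing out leaves s^3 + 5s^2 + 33s + 29 = 0.
This factors further as (s^2 + 4s + 29)(s + 1) = 0.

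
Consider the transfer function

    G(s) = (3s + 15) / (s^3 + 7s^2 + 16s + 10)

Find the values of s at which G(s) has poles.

s = -3 ± j, -1

The poles are the roots of the denominator s^3 + 7s^2 + 16s + 10 = 0.
Trying s = -1: the polynomial evaluates to 0, so (s + 1) is a factor.
Dividing out leaves s^2 + 6s + 10 = 0.
The quadratic formula then gives s = -3 ± 1j.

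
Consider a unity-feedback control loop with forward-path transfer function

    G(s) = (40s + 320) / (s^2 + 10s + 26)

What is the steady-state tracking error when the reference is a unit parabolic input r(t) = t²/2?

e_ss = ∞

G(s) has no poles at the origin.
This is a Type 0 system; Ka = lim_{s→0} s^2·G(s) = 0, so the steady-state error for a parabola input is infinite.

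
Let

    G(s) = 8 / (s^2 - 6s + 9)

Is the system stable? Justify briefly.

The denominator s^2 - 6s + 9 factors as (s - 3)^2, giving poles at s = 3, 3.
Since the pole(s) at s = 3, 3 lie in the right half-plane, the system is unstable.

unstable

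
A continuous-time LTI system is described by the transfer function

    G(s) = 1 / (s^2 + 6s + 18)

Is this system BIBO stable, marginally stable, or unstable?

stable

The denominator s^2 + 6s + 18 factors as (s^2 + 6s + 18), giving poles at s = -3 ± 3j.
Since all poles lie strictly in the left half-plane, the system is stable.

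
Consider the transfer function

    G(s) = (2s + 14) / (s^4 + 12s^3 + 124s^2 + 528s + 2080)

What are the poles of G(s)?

s = -4 ± 6j, -2 ± 6j

The poles are the roots of the denominator s^4 + 12s^3 + 124s^2 + 528s + 2080 = 0.
No real roots exist; factor into two real quadratics: (s^2 + 8s + 52)(s^2 + 4s + 40) = 0.
Each quadratic gives a conjugate pair via the quadratic formula.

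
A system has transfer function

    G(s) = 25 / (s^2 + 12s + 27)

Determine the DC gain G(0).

Set s = 0: G(0) = (25) / (27) = 25/27.

G(0) = 25/27 ≈ 0.9259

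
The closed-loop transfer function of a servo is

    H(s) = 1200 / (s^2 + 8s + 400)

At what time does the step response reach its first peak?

t_p ≈ 0.1603 s

Comparing s^2 + 8s + 400 to s^2 + 2ζωₙs + ωₙ²: ωₙ = 20 rad/s and ζ = 8/(2·20) = 0.2.
ζωₙ = 8/2 = 4, so ω_d = ωₙ√(1−ζ²) = √(ωₙ² − (ζωₙ)²) = √(400 − 4²) = √384 ≈ 19.60 rad/s.
t_p = π/ω_d = π/19.60 ≈ 0.1603 s.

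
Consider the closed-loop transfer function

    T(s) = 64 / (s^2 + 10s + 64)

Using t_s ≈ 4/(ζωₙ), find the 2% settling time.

Comparing s^2 + 10s + 64 to s^2 + 2ζωₙs + ωₙ²: ωₙ = 8 rad/s and ζ = 10/(2·8) = 0.625.
ζωₙ = 10/2 = 5, so t_s ≈ 4/(ζωₙ) = 4/5 = 0.8000 s.

t_s ≈ 0.8000 s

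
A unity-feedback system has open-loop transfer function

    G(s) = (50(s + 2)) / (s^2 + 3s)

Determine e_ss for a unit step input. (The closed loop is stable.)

e_ss = 0

G(s) has one pole at the origin.
This is a Type 1 system; for a step input the steady-state error is zero.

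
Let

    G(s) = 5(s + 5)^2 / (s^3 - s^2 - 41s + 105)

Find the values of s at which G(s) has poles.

The poles are the roots of the denominator s^3 - s^2 - 41s + 105 = 0.
Trying s = -7: the polynomial evaluates to 0, so (s + 7) is a factor.
Dividing out leaves s^2 - 8s + 15 = 0.
Factoring the quadratic: (s - 3)(s - 5) = 0.

s = -7, 3, 5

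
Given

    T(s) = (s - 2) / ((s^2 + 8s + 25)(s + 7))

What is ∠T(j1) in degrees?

At s = j1: numerator = -2 + j1, denominator = 160 + j80.
∠T = ∠num − ∠den = 153.43° − (26.565°) = 126.9°.

∠T(j1) ≈ 126.9°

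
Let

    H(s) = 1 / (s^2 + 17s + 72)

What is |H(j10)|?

|H(j10)| ≈ 0.005804

Substitute s = j10: numerator = 1, denominator = -28 + j170.
|H(j10)| = |1| / |-28 + j170| = 1 / 172.29 ≈ 0.005804.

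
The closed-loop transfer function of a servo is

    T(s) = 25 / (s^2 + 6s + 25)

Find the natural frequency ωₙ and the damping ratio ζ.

ωₙ = 5 rad/s, ζ = 0.6

Compare the denominator to the standard form s^2 + 2ζωₙs + ωₙ².
ωₙ² = 25, so ωₙ = 5 rad/s.
2ζωₙ = 6, so ζ = 6/(2·5) = 0.6.
With ζ = 0.6 the response is underdamped.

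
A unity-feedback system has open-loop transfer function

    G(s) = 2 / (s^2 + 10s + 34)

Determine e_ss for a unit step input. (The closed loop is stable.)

G(s) has no poles at the origin.
This is a Type 0 system. Kp = lim_{s→0} G(s) = 2/34 = 1/17.
e_ss = 1/(1 + Kp) = 1/(1 + 1/17) = 17/18 ≈ 0.9444.

e_ss = 0.9444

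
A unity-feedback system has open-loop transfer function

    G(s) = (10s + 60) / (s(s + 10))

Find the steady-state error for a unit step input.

G(s) has one pole at the origin.
This is a Type 1 system; for a step input the steady-state error is zero.

e_ss = 0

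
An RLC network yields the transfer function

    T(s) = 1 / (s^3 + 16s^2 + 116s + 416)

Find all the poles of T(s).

The poles are the roots of the denominator s^3 + 16s^2 + 116s + 416 = 0.
Trying s = -8: the polynomial evaluates to 0, so (s + 8) is a factor.
Dividing out leaves s^2 + 8s + 52 = 0.
The quadratic formula then gives s = -4 ± 6j.

s = -4 ± 6j, -8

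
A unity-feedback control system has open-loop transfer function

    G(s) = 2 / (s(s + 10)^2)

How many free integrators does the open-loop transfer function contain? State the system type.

Type 1

The denominator has 1 factor of s at the origin (free integrator), so this is a Type 1 system.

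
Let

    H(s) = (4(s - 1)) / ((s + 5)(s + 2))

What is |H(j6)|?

Substitute s = j6: numerator = -4 + j24, denominator = -26 + j42.
|H(j6)| = |-4 + j24| / |-26 + j42| = 24.331 / 49.396 ≈ 0.4926.

|H(j6)| ≈ 0.4926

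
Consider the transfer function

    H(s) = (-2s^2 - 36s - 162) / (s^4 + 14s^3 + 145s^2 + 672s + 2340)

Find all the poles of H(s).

The poles are the roots of the denominator s^4 + 14s^3 + 145s^2 + 672s + 2340 = 0.
No real roots exist; factor into two real quadratics: (s^2 + 8s + 52)(s^2 + 6s + 45) = 0.
Each quadratic gives a conjugate pair via the quadratic formula.

s = -4 ± 6j, -3 ± 6j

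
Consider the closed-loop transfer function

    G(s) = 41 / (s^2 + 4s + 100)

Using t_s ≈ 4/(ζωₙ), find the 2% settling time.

t_s ≈ 2 s

Comparing s^2 + 4s + 100 to s^2 + 2ζωₙs + ωₙ²: ωₙ = 10 rad/s and ζ = 4/(2·10) = 0.2.
ζωₙ = 4/2 = 2, so t_s ≈ 4/(ζωₙ) = 4/2 = 2 s.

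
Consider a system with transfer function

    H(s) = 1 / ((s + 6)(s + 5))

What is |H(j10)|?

Substitute s = j10: numerator = 1, denominator = -70 + j110.
|H(j10)| = |1| / |-70 + j110| = 1 / 130.38 ≈ 0.007670.

|H(j10)| ≈ 0.007670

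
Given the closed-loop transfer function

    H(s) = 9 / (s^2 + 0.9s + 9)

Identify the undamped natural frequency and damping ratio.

ωₙ = 3 rad/s, ζ = 0.15

Compare the denominator to the standard form s^2 + 2ζωₙs + ωₙ².
ωₙ² = 9, so ωₙ = 3 rad/s.
2ζωₙ = 0.9, so ζ = 0.9/(2·3) = 0.15.
With ζ = 0.15 the response is underdamped.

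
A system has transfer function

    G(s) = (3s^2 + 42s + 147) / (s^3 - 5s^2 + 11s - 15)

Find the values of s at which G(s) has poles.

The poles are the roots of the denominator s^3 - 5s^2 + 11s - 15 = 0.
Trying s = 3: the polynomial evaluates to 0, so (s - 3) is a factor.
Dividing out leaves s^2 - 2s + 5 = 0.
The quadratic formula then gives s = 1 ± 2j.

s = 1 + 2j, 1 - 2j, 3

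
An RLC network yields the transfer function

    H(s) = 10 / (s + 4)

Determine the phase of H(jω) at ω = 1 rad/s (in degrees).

∠H(j1) ≈ -14.04°

At s = j1: numerator = 10, denominator = 4 + j1.
∠H = ∠num − ∠den = 0° − (14.036°) = -14.04°.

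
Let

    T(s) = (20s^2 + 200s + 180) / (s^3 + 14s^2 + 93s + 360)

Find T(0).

T(0) = 1/2 ≈ 0.5000

Set s = 0: T(0) = (180) / (360) = 1/2.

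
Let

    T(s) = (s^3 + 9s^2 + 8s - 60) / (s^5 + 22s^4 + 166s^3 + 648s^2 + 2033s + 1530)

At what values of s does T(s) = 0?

Set the numerator to zero: s^3 + 9s^2 + 8s - 60 = 0.
Factoring: (s - 2)(s + 5)(s + 6) = 0.

s = 2, -5, -6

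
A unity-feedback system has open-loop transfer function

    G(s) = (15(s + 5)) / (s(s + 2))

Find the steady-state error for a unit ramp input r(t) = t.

e_ss = 0.02667

G(s) has one pole at the origin.
This is a Type 1 system. Kv = lim_{s→0} s·G(s) = 75/2.
e_ss = 1/Kv = 1/(75/2) = 2/75 ≈ 0.02667.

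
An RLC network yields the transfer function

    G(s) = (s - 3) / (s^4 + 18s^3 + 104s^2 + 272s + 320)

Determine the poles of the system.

s = -10, -4, -2 + 2j, -2 - 2j

The poles are the roots of the denominator s^4 + 18s^3 + 104s^2 + 272s + 320 = 0.
Trying s = -10: the polynomial evaluates to 0, so (s + 10) is a factor.
Dividing out leaves s^3 + 8s^2 + 24s + 32 = 0.
This factors further as (s + 4)(s^2 + 4s + 8) = 0.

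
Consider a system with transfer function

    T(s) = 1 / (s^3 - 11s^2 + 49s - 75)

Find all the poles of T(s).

The poles are the roots of the denominator s^3 - 11s^2 + 49s - 75 = 0.
Trying s = 3: the polynomial evaluates to 0, so (s - 3) is a factor.
Dividing out leaves s^2 - 8s + 25 = 0.
The quadratic formula then gives s = 4 ± 3j.

s = 4 + 3j, 4 - 3j, 3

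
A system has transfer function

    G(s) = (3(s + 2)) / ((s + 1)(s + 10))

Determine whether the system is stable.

The poles can be read from the denominator factors: s = -1, -10.
Since all poles lie strictly in the left half-plane, the system is stable.

stable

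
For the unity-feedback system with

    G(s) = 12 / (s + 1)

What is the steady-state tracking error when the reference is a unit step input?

e_ss = 0.07692

G(s) has no poles at the origin.
This is a Type 0 system. Kp = lim_{s→0} G(s) = 12/1.
e_ss = 1/(1 + Kp) = 1/(1 + 12) = 1/13 ≈ 0.07692.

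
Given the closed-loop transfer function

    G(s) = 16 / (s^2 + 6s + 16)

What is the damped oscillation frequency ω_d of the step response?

Comparing s^2 + 6s + 16 to s^2 + 2ζωₙs + ωₙ²: ωₙ = 4 rad/s and ζ = 6/(2·4) = 0.75.
ζωₙ = 6/2 = 3, so ω_d = ωₙ√(1−ζ²) = √(ωₙ² − (ζωₙ)²) = √(16 − 3²) = √7 ≈ 2.646 rad/s.

ω_d ≈ 2.646 rad/s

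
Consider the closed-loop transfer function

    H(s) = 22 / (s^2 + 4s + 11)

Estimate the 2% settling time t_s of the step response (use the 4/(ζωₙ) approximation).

t_s ≈ 2 s

Comparing s^2 + 4s + 11 to s^2 + 2ζωₙs + ωₙ²: ωₙ = √11 ≈ 3.317 rad/s and ζ = 4/(2·√11) ≈ 0.6030.
ζωₙ = 4/2 = 2, so t_s ≈ 4/(ζωₙ) = 4/2 = 2 s.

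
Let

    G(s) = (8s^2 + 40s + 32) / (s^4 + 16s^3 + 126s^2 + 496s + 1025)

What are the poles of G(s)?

The poles are the roots of the denominator s^4 + 16s^3 + 126s^2 + 496s + 1025 = 0.
No real roots exist; factor into two real quadratics: (s^2 + 6s + 25)(s^2 + 10s + 41) = 0.
Each quadratic gives a conjugate pair via the quadratic formula.

s = -3 ± 4j, -5 ± 4j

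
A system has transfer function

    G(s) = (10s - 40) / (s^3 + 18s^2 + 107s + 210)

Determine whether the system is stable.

stable

The denominator s^3 + 18s^2 + 107s + 210 factors as (s + 7)(s + 6)(s + 5), giving poles at s = -7, -6, -5.
Since all poles lie strictly in the left half-plane, the system is stable.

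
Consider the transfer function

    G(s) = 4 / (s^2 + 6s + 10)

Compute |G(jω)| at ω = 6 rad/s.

Substitute s = j6: numerator = 4, denominator = -26 + j36.
|G(j6)| = |4| / |-26 + j36| = 4 / 44.407 ≈ 0.09008.

|G(j6)| ≈ 0.09008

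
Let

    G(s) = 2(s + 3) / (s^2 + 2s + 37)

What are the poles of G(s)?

The poles are the roots of the denominator s^2 + 2s + 37 = 0.
Using the quadratic formula: s = (-2 ± √(-144))/2 = -1 ± 6j.

s = -1 ± 6j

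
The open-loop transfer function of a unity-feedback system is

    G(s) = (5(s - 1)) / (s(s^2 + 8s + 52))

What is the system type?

Type 1

The denominator has 1 factor of s at the origin (free integrator), so this is a Type 1 system.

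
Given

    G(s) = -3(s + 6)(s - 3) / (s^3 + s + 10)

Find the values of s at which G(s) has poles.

The poles are the roots of the denominator s^3 + s + 10 = 0.
Trying s = -2: the polynomial evaluates to 0, so (s + 2) is a factor.
Dividing out leaves s^2 - 2s + 5 = 0.
The quadratic formula then gives s = 1 ± 2j.

s = 1 + 2j, 1 - 2j, -2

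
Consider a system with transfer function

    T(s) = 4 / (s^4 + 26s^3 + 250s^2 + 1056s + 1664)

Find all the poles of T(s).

The poles are the roots of the denominator s^4 + 26s^3 + 250s^2 + 1056s + 1664 = 0.
Trying s = -8: the polynomial evaluates to 0, so (s + 8) is a factor.
Dividing out leaves s^3 + 18s^2 + 106s + 208 = 0.
This factors further as (s^2 + 10s + 26)(s + 8) = 0.

s = -8, -5 + j, -5 - j, -8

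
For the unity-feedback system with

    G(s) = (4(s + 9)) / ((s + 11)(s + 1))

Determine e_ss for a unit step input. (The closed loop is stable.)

G(s) has no poles at the origin.
This is a Type 0 system. Kp = lim_{s→0} G(s) = 36/11.
e_ss = 1/(1 + Kp) = 1/(1 + 36/11) = 11/47 ≈ 0.2340.

e_ss = 0.2340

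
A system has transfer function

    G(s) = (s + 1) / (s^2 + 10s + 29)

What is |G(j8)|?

Substitute s = j8: numerator = 1 + j8, denominator = -35 + j80.
|G(j8)| = |1 + j8| / |-35 + j80| = 8.0623 / 87.321 ≈ 0.09233.

|G(j8)| ≈ 0.09233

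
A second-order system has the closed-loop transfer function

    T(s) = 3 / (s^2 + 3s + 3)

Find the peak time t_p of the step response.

t_p ≈ 3.628 s

Comparing s^2 + 3s + 3 to s^2 + 2ζωₙs + ωₙ²: ωₙ = √3 ≈ 1.732 rad/s and ζ = 3/(2·√3) ≈ 0.8660.
ζωₙ = 3/2 = 1.5, so ω_d = ωₙ√(1−ζ²) = √(ωₙ² − (ζωₙ)²) = √(3 − 1.5²) = √0.75 ≈ 0.8660 rad/s.
t_p = π/ω_d = π/0.8660 ≈ 3.628 s.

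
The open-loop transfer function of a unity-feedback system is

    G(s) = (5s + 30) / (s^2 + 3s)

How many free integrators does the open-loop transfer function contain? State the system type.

Type 1

Factor s from the denominator: s^2 + 3s = s·(s + 3).
There is 1 pole at the origin, so the system is Type 1.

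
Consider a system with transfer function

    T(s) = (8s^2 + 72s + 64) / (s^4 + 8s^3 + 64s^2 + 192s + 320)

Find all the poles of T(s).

s = -2 + 6j, -2 - 6j, -2 + 2j, -2 - 2j

The poles are the roots of the denominator s^4 + 8s^3 + 64s^2 + 192s + 320 = 0.
No real roots exist; factor into two real quadratics: (s^2 + 4s + 40)(s^2 + 4s + 8) = 0.
Each quadratic gives a conjugate pair via the quadratic formula.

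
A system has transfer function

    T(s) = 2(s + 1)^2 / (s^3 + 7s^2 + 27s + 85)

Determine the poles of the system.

The poles are the roots of the denominator s^3 + 7s^2 + 27s + 85 = 0.
Trying s = -5: the polynomial evaluates to 0, so (s + 5) is a factor.
Dividing out leaves s^2 + 2s + 17 = 0.
The quadratic formula then gives s = -1 ± 4j.

s = -1 ± 4j, -5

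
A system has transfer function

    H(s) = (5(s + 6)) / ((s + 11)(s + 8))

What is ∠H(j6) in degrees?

At s = j6: numerator = 30 + j30, denominator = 52 + j114.
∠H = ∠num − ∠den = 45° − (65.480°) = -20.48°.

∠H(j6) ≈ -20.48°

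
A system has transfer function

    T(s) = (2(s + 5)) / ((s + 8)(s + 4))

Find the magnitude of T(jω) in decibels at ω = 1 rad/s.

|T(j1)|_dB ≈ -10.3 dB

Substitute s = j1: numerator = 10 + j2, denominator = 31 + j12.
|T(j1)| = |10 + j2| / |31 + j12| = 10.198 / 33.242 ≈ 0.3068.
In decibels: 20·log₁₀(0.3068) ≈ -10.3 dB.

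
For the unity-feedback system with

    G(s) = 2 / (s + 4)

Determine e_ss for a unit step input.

G(s) has no poles at the origin.
This is a Type 0 system. Kp = lim_{s→0} G(s) = 2/4 = 1/2.
e_ss = 1/(1 + Kp) = 1/(1 + 1/2) = 2/3 ≈ 0.6667.

e_ss = 0.6667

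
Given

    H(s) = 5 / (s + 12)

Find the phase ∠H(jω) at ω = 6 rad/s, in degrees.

At s = j6: numerator = 5, denominator = 12 + j6.
∠H = ∠num − ∠den = 0° − (26.565°) = -26.57°.

∠H(j6) ≈ -26.57°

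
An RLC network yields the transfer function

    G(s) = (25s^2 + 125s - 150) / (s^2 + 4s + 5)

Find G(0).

Set s = 0: G(0) = (-150) / (5) = -30.

G(0) = -30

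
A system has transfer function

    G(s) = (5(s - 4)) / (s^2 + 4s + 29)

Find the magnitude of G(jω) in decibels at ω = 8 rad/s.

|G(j8)|_dB ≈ -0.510 dB

Substitute s = j8: numerator = -20 + j40, denominator = -35 + j32.
|G(j8)| = |-20 + j40| / |-35 + j32| = 44.721 / 47.424 ≈ 0.9430.
In decibels: 20·log₁₀(0.9430) ≈ -0.510 dB.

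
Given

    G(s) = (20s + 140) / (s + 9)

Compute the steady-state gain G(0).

Set s = 0: G(0) = (140) / (9) = 140/9.

G(0) = 140/9 ≈ 15.56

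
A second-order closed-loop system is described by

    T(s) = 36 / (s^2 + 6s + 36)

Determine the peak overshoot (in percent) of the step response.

Comparing s^2 + 6s + 36 to s^2 + 2ζωₙs + ωₙ²: ωₙ = 6 rad/s and ζ = 6/(2·6) = 0.5.
%OS = 100·exp(−πζ/√(1−ζ²)) = 100·exp(−π·0.5/√(1−0.5²)) ≈ 16.3%.

%OS ≈ 16.3%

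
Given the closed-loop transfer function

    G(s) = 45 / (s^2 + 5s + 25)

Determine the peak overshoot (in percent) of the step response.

Comparing s^2 + 5s + 25 to s^2 + 2ζωₙs + ωₙ²: ωₙ = 5 rad/s and ζ = 5/(2·5) = 0.5.
%OS = 100·exp(−πζ/√(1−ζ²)) = 100·exp(−π·0.5/√(1−0.5²)) ≈ 16.3%.

%OS ≈ 16.3%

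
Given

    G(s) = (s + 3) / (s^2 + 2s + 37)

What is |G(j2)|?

|G(j2)| ≈ 0.1085

Substitute s = j2: numerator = 3 + j2, denominator = 33 + j4.
|G(j2)| = |3 + j2| / |33 + j4| = 3.6056 / 33.242 ≈ 0.1085.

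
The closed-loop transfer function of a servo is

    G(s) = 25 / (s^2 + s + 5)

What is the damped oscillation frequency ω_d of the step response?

ω_d ≈ 2.179 rad/s

Comparing s^2 + s + 5 to s^2 + 2ζωₙs + ωₙ²: ωₙ = √5 ≈ 2.236 rad/s and ζ = 1/(2·√5) ≈ 0.2236.
ζωₙ = 1/2 = 0.5, so ω_d = ωₙ√(1−ζ²) = √(ωₙ² − (ζωₙ)²) = √(5 − 0.5²) = √4.75 ≈ 2.179 rad/s.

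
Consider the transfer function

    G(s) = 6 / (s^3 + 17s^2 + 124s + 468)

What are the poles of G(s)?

The poles are the roots of the denominator s^3 + 17s^2 + 124s + 468 = 0.
Trying s = -9: the polynomial evaluates to 0, so (s + 9) is a factor.
Dividing out leaves s^2 + 8s + 52 = 0.
The quadratic formula then gives s = -4 ± 6j.

s = -4 + 6j, -4 - 6j, -9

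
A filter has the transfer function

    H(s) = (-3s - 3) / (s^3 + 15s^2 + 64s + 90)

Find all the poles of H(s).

s = -3 ± j, -9

The poles are the roots of the denominator s^3 + 15s^2 + 64s + 90 = 0.
Trying s = -9: the polynomial evaluates to 0, so (s + 9) is a factor.
Dividing out leaves s^2 + 6s + 10 = 0.
The quadratic formula then gives s = -3 ± 1j.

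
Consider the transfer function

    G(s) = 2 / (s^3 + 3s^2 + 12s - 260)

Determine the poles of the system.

The poles are the roots of the denominator s^3 + 3s^2 + 12s - 260 = 0.
Trying s = 5: the polynomial evaluates to 0, so (s - 5) is a factor.
Dividing out leaves s^2 + 8s + 52 = 0.
The quadratic formula then gives s = -4 ± 6j.

s = -4 + 6j, -4 - 6j, 5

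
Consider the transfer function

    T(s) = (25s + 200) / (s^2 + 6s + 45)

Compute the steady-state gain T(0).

T(0) = 40/9 ≈ 4.444

Set s = 0: T(0) = (200) / (45) = 40/9.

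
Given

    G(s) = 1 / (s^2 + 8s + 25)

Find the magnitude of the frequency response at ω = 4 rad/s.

|G(j4)| ≈ 0.03008

Substitute s = j4: numerator = 1, denominator = 9 + j32.
|G(j4)| = |1| / |9 + j32| = 1 / 33.242 ≈ 0.03008.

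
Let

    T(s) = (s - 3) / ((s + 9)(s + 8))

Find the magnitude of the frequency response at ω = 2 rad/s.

Substitute s = j2: numerator = -3 + j2, denominator = 68 + j34.
|T(j2)| = |-3 + j2| / |68 + j34| = 3.6056 / 76.026 ≈ 0.04743.

|T(j2)| ≈ 0.04743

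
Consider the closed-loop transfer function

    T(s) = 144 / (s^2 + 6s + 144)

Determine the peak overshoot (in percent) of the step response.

Comparing s^2 + 6s + 144 to s^2 + 2ζωₙs + ωₙ²: ωₙ = 12 rad/s and ζ = 6/(2·12) = 0.25.
%OS = 100·exp(−πζ/√(1−ζ²)) = 100·exp(−π·0.25/√(1−0.25²)) ≈ 44.4%.

%OS ≈ 44.4%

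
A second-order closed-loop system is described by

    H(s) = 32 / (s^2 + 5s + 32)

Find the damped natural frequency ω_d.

ω_d ≈ 5.074 rad/s

Comparing s^2 + 5s + 32 to s^2 + 2ζωₙs + ωₙ²: ωₙ = √32 ≈ 5.657 rad/s and ζ = 5/(2·√32) ≈ 0.4419.
ζωₙ = 5/2 = 2.5, so ω_d = ωₙ√(1−ζ²) = √(ωₙ² − (ζωₙ)²) = √(32 − 2.5²) = √25.75 ≈ 5.074 rad/s.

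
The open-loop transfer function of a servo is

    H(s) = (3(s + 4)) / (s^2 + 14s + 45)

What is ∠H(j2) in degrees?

∠H(j2) ≈ -7.765°

At s = j2: numerator = 12 + j6, denominator = 41 + j28.
∠H = ∠num − ∠den = 26.565° − (34.330°) = -7.765°.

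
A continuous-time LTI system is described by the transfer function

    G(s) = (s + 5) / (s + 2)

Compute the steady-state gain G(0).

Set s = 0: G(0) = (5) / (2) = 5/2.

G(0) = 5/2 ≈ 2.500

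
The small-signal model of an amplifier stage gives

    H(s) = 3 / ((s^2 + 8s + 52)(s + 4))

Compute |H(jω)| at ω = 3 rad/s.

Substitute s = j3: numerator = 3, denominator = 100 + j225.
|H(j3)| = |3| / |100 + j225| = 3 / 246.22 ≈ 0.01218.

|H(j3)| ≈ 0.01218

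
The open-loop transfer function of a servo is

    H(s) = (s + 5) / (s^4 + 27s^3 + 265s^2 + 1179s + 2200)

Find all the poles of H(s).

s = -8, -11, -4 ± 3j

The poles are the roots of the denominator s^4 + 27s^3 + 265s^2 + 1179s + 2200 = 0.
Trying s = -8: the polynomial evaluates to 0, so (s + 8) is a factor.
Dividing out leaves s^3 + 19s^2 + 113s + 275 = 0.
This factors further as (s + 11)(s^2 + 8s + 25) = 0.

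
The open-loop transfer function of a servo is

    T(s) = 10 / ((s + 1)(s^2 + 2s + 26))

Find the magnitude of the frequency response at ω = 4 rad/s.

Substitute s = j4: numerator = 10, denominator = -22 + j48.
|T(j4)| = |10| / |-22 + j48| = 10 / 52.802 ≈ 0.1894.

|T(j4)| ≈ 0.1894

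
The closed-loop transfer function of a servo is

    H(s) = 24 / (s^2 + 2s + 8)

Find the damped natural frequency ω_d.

Comparing s^2 + 2s + 8 to s^2 + 2ζωₙs + ωₙ²: ωₙ = √8 ≈ 2.828 rad/s and ζ = 2/(2·√8) ≈ 0.3536.
ζωₙ = 2/2 = 1, so ω_d = ωₙ√(1−ζ²) = √(ωₙ² − (ζωₙ)²) = √(8 − 1²) = √7 ≈ 2.646 rad/s.

ω_d ≈ 2.646 rad/s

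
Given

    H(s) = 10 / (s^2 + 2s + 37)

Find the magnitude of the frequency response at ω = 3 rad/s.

|H(j3)| ≈ 0.3492

Substitute s = j3: numerator = 10, denominator = 28 + j6.
|H(j3)| = |10| / |28 + j6| = 10 / 28.636 ≈ 0.3492.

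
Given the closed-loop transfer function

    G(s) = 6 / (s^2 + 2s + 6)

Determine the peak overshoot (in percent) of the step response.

%OS ≈ 24.5%

Comparing s^2 + 2s + 6 to s^2 + 2ζωₙs + ωₙ²: ωₙ = √6 ≈ 2.449 rad/s and ζ = 2/(2·√6) ≈ 0.4082.
%OS = 100·exp(−πζ/√(1−ζ²)) = 100·exp(−π·0.4082/√(1−0.4082²)) ≈ 24.5%.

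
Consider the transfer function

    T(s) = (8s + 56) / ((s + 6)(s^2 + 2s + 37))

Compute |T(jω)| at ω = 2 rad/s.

Substitute s = j2: numerator = 56 + j16, denominator = 190 + j90.
|T(j2)| = |56 + j16| / |190 + j90| = 58.241 / 210.24 ≈ 0.2770.

|T(j2)| ≈ 0.2770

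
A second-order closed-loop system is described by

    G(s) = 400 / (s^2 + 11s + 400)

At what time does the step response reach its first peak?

t_p ≈ 0.1634 s

Comparing s^2 + 11s + 400 to s^2 + 2ζωₙs + ωₙ²: ωₙ = 20 rad/s and ζ = 11/(2·20) = 0.275.
ζωₙ = 11/2 = 5.5, so ω_d = ωₙ√(1−ζ²) = √(ωₙ² − (ζωₙ)²) = √(400 − 5.5²) = √369.75 ≈ 19.23 rad/s.
t_p = π/ω_d = π/19.23 ≈ 0.1634 s.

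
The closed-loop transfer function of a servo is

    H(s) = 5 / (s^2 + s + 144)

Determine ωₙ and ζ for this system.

Compare the denominator to the standard form s^2 + 2ζωₙs + ωₙ².
ωₙ² = 144, so ωₙ = 12 rad/s.
2ζωₙ = 1, so ζ = 1/(2·12) ≈ 0.04167.
With ζ = 0.04167 the response is underdamped.

ωₙ = 12 rad/s, ζ ≈ 0.04167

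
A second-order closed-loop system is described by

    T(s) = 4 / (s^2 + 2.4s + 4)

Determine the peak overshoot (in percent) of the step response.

%OS ≈ 9.48%

Comparing s^2 + 2.4s + 4 to s^2 + 2ζωₙs + ωₙ²: ωₙ = 2 rad/s and ζ = 2.4/(2·2) = 0.6.
%OS = 100·exp(−πζ/√(1−ζ²)) = 100·exp(−π·0.6/√(1−0.6²)) ≈ 9.48%.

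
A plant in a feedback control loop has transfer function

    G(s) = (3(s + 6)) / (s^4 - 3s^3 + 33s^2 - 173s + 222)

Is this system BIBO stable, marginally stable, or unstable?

The denominator s^4 - 3s^3 + 33s^2 - 173s + 222 factors as (s - 3)(s - 2)(s^2 + 2s + 37), giving poles at s = 3, 2, -1 ± 6j.
Since the pole(s) at s = 3, 2 lie in the right half-plane, the system is unstable.

unstable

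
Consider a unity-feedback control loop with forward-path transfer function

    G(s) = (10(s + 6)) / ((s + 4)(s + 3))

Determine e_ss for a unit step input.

e_ss = 0.1667

G(s) has no poles at the origin.
This is a Type 0 system. Kp = lim_{s→0} G(s) = 60/12 = 5.
e_ss = 1/(1 + Kp) = 1/(1 + 5) = 1/6 ≈ 0.1667.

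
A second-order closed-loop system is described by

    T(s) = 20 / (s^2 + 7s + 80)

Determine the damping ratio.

ζ ≈ 0.3913

Compare the denominator to the standard form s^2 + 2ζωₙs + ωₙ².
ωₙ² = 80, so ωₙ = √80 ≈ 8.944 rad/s.
2ζωₙ = 7, so ζ = 7/(2·√80) ≈ 0.3913.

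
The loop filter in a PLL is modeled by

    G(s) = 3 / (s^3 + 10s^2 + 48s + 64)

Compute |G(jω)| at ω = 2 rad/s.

Substitute s = j2: numerator = 3, denominator = 24 + j88.
|G(j2)| = |3| / |24 + j88| = 3 / 91.214 ≈ 0.03289.

|G(j2)| ≈ 0.03289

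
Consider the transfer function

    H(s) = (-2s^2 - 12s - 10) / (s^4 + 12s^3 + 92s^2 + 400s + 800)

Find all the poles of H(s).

The poles are the roots of the denominator s^4 + 12s^3 + 92s^2 + 400s + 800 = 0.
No real roots exist; factor into two real quadratics: (s^2 + 4s + 40)(s^2 + 8s + 20) = 0.
Each quadratic gives a conjugate pair via the quadratic formula.

s = -2 ± 6j, -4 ± 2j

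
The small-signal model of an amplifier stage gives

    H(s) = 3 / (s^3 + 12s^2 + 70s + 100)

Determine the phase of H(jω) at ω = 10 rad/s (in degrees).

∠H(j10) ≈ 164.7°

At s = j10: numerator = 3, denominator = -1100 - j300.
∠H = ∠num − ∠den = 0° − (-164.74°) = 164.7°.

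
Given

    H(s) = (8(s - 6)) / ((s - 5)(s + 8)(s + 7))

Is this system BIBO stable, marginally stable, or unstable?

unstable

The poles can be read from the denominator factors: s = 5, -8, -7.
Since the pole(s) at s = 5 lie in the right half-plane, the system is unstable.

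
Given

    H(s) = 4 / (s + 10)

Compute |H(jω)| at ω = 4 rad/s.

|H(j4)| ≈ 0.3714

Substitute s = j4: numerator = 4, denominator = 10 + j4.
|H(j4)| = |4| / |10 + j4| = 4 / 10.770 ≈ 0.3714.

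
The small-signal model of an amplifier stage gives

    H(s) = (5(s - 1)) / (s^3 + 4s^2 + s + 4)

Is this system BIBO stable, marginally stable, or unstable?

marginally stable

The denominator s^3 + 4s^2 + s + 4 factors as (s^2 + 1)(s + 4), giving poles at s = ±j, -4.
Since the simple pole(s) at s = ±j lie on the jω-axis with none in the right half-plane, the system is marginally stable.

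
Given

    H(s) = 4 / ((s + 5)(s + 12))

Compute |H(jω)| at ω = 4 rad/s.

Substitute s = j4: numerator = 4, denominator = 44 + j68.
|H(j4)| = |4| / |44 + j68| = 4 / 80.994 ≈ 0.04939.

|H(j4)| ≈ 0.04939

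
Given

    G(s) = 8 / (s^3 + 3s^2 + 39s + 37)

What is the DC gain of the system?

Set s = 0: G(0) = (8) / (37) = 8/37.

G(0) = 8/37 ≈ 0.2162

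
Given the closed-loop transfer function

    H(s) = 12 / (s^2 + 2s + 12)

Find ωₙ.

ωₙ ≈ 3.464 rad/s

Compare the denominator to the standard form s^2 + 2ζωₙs + ωₙ².
ωₙ² = 12, so ωₙ = √12 ≈ 3.464 rad/s.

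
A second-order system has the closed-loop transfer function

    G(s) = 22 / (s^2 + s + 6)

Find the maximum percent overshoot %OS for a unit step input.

Comparing s^2 + s + 6 to s^2 + 2ζωₙs + ωₙ²: ωₙ = √6 ≈ 2.449 rad/s and ζ = 1/(2·√6) ≈ 0.2041.
%OS = 100·exp(−πζ/√(1−ζ²)) = 100·exp(−π·0.2041/√(1−0.2041²)) ≈ 51.9%.

%OS ≈ 51.9%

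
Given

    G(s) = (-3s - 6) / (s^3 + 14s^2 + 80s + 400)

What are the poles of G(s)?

The poles are the roots of the denominator s^3 + 14s^2 + 80s + 400 = 0.
Trying s = -10: the polynomial evaluates to 0, so (s + 10) is a factor.
Dividing out leaves s^2 + 4s + 40 = 0.
The quadratic formula then gives s = -2 ± 6j.

s = -2 ± 6j, -10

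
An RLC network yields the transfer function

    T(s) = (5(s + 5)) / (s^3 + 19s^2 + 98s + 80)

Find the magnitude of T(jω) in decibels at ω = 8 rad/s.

|T(j8)|_dB ≈ -27.9 dB

Substitute s = j8: numerator = 25 + j40, denominator = -1136 + j272.
|T(j8)| = |25 + j40| / |-1136 + j272| = 47.170 / 1168.1 ≈ 0.04038.
In decibels: 20·log₁₀(0.04038) ≈ -27.9 dB.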